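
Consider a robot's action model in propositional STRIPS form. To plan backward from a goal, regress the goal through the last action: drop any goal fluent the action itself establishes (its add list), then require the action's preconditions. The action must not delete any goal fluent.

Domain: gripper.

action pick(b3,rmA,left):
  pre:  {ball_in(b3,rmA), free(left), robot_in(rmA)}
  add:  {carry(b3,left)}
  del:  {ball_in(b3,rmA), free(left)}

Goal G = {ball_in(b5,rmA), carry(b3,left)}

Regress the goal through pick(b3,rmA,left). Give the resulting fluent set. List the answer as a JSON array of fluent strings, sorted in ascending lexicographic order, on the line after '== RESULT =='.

Regress:
  G ∩ del = {}  (empty — regression defined)
  G \ add = {ball_in(b5,rmA), carry(b3,left)} \ {carry(b3,left)} = {ball_in(b5,rmA)}
  ∪ pre   = {ball_in(b5,rmA)} ∪ {ball_in(b3,rmA), free(left), robot_in(rmA)}
          = {ball_in(b3,rmA), ball_in(b5,rmA), free(left), robot_in(rmA)}

== RESULT ==
["ball_in(b3,rmA)", "ball_in(b5,rmA)", "free(left)", "robot_in(rmA)"]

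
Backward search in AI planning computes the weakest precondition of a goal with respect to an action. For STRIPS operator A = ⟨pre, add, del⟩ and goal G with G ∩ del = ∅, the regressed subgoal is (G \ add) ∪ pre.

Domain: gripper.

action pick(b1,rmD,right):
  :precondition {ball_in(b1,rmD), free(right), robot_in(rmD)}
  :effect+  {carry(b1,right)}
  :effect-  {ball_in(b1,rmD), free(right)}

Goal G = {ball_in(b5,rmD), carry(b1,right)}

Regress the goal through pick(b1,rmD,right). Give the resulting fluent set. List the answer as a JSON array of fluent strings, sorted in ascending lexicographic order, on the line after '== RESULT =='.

Regress:
  G ∩ del = {}  (empty — regression defined)
  G \ add = {ball_in(b5,rmD), carry(b1,right)} \ {carry(b1,right)} = {ball_in(b5,rmD)}
  ∪ pre   = {ball_in(b5,rmD)} ∪ {ball_in(b1,rmD), free(right), robot_in(rmD)}
          = {ball_in(b1,rmD), ball_in(b5,rmD), free(right), robot_in(rmD)}

== RESULT ==
["ball_in(b1,rmD)", "ball_in(b5,rmD)", "free(right)", "robot_in(rmD)"]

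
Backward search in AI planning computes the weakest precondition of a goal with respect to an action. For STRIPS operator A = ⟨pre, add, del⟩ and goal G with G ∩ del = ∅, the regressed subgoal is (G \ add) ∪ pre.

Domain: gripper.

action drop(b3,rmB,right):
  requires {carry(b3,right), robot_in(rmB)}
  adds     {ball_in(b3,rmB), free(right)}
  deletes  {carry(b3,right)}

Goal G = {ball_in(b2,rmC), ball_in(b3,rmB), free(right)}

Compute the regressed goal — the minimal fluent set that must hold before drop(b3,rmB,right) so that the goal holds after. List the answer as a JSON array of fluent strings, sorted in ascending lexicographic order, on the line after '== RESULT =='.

Regress:
  G ∩ del = {}  (empty — regression defined)
  G \ add = {ball_in(b2,rmC), ball_in(b3,rmB), free(right)} \ {ball_in(b3,rmB), free(right)} = {ball_in(b2,rmC)}
  ∪ pre   = {ball_in(b2,rmC)} ∪ {carry(b3,right), robot_in(rmB)}
          = {ball_in(b2,rmC), carry(b3,right), robot_in(rmB)}

== RESULT ==
["ball_in(b2,rmC)", "carry(b3,right)", "robot_in(rmB)"]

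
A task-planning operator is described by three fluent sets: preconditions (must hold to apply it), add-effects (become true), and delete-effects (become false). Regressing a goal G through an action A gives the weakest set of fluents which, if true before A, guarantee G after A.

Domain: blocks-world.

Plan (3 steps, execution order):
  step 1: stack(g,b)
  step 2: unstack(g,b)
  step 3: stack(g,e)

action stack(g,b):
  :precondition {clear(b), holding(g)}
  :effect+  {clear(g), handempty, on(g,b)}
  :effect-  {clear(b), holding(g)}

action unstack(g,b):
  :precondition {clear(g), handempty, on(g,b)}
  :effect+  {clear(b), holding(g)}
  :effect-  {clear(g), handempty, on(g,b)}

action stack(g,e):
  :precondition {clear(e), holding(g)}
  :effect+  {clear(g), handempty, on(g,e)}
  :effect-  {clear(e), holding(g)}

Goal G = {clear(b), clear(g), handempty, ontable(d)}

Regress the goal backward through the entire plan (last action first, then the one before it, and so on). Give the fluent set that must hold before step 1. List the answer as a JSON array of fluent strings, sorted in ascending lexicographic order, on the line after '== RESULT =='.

Work backward from the goal:
  through step 3 (stack(g,e)): drop {clear(g), handempty}, keep {clear(b), ontable(d)}, require {clear(e), holding(g)}
    → {clear(b), clear(e), holding(g), ontable(d)}
  through step 2 (unstack(g,b)): drop {clear(b), holding(g)}, keep {clear(e), ontable(d)}, require {clear(g), handempty, on(g,b)}
    → {clear(e), clear(g), handempty, on(g,b), ontable(d)}
  through step 1 (stack(g,b)): drop {clear(g), handempty, on(g,b)}, keep {clear(e), ontable(d)}, require {clear(b), holding(g)}
    → {clear(b), clear(e), holding(g), ontable(d)}

== RESULT ==
["clear(b)", "clear(e)", "holding(g)", "ontable(d)"]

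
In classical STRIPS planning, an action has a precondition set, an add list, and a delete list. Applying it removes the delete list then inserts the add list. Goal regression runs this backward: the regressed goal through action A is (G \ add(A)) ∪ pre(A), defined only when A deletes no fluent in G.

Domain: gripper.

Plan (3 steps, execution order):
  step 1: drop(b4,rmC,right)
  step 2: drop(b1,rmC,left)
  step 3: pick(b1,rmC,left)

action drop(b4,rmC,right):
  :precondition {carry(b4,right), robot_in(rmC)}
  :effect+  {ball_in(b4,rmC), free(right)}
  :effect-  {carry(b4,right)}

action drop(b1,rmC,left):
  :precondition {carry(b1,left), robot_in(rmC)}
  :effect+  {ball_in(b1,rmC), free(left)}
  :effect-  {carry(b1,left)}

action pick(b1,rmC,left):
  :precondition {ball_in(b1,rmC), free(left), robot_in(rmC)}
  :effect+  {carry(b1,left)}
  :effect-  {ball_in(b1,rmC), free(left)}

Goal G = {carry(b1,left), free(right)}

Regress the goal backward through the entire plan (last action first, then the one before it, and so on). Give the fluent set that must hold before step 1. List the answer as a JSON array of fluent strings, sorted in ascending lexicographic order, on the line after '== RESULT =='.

Work backward from the goal:
  through step 3 (pick(b1,rmC,left)): drop {carry(b1,left)}, keep {free(right)}, require {ball_in(b1,rmC), free(left), robot_in(rmC)}
    → {ball_in(b1,rmC), free(left), free(right), robot_in(rmC)}
  through step 2 (drop(b1,rmC,left)): drop {ball_in(b1,rmC), free(left)}, keep {free(right), robot_in(rmC)}, require {carry(b1,left), robot_in(rmC)}
    → {carry(b1,left), free(right), robot_in(rmC)}
  through step 1 (drop(b4,rmC,right)): drop {free(right)}, keep {carry(b1,left), robot_in(rmC)}, require {carry(b4,right), robot_in(rmC)}
    → {carry(b1,left), carry(b4,right), robot_in(rmC)}

== RESULT ==
["carry(b1,left)", "carry(b4,right)", "robot_in(rmC)"]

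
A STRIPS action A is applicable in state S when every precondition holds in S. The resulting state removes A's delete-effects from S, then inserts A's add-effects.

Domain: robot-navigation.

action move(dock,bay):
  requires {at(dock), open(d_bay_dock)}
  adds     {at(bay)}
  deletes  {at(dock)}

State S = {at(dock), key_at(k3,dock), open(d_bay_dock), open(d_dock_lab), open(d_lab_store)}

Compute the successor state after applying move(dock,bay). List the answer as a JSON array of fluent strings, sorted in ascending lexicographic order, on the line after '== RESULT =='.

Progress:
  pre ⊆ S: {at(dock), open(d_bay_dock)} ⊆ S  — applicable
  S \ del = {key_at(k3,dock), open(d_bay_dock), open(d_dock_lab), open(d_lab_store)}
  ∪ add   = {at(bay), key_at(k3,dock), open(d_bay_dock), open(d_dock_lab), open(d_lab_store)}

== RESULT ==
["at(bay)", "key_at(k3,dock)", "open(d_bay_dock)", "open(d_dock_lab)", "open(d_lab_store)"]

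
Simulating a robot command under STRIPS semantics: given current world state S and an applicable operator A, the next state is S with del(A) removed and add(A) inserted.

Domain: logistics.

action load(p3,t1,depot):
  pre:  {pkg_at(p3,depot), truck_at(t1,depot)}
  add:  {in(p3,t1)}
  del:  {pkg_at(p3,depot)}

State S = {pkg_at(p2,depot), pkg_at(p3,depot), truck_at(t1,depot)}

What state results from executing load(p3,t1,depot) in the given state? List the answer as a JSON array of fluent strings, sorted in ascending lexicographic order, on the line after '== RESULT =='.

Compute (S \ del) ∪ add:
  pre ⊆ S: {pkg_at(p3,depot), truck_at(t1,depot)} ⊆ S  — applicable
  S \ del = {pkg_at(p2,depot), truck_at(t1,depot)}
  ∪ add   = {in(p3,t1), pkg_at(p2,depot), truck_at(t1,depot)}

== RESULT ==
["in(p3,t1)", "pkg_at(p2,depot)", "truck_at(t1,depot)"]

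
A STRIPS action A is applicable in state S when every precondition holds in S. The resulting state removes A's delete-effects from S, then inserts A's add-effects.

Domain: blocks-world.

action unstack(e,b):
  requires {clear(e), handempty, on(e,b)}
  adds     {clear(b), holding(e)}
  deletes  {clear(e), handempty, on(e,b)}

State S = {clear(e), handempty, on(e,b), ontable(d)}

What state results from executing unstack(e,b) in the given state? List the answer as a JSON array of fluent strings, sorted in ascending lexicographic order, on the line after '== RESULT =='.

Compute (S \ del) ∪ add:
  pre ⊆ S: {clear(e), handempty, on(e,b)} ⊆ S  — applicable
  S \ del = {ontable(d)}
  ∪ add   = {clear(b), holding(e), ontable(d)}

== RESULT ==
["clear(b)", "holding(e)", "ontable(d)"]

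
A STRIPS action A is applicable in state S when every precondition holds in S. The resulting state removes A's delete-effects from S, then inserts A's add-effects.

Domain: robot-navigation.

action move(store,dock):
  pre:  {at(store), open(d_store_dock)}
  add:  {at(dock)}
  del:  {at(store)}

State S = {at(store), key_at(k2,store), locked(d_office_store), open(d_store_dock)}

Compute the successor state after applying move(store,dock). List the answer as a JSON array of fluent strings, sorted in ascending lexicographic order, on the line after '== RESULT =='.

Compute (S \ del) ∪ add:
  pre ⊆ S: {at(store), open(d_store_dock)} ⊆ S  — applicable
  S \ del = {key_at(k2,store), locked(d_office_store), open(d_store_dock)}
  ∪ add   = {at(dock), key_at(k2,store), locked(d_office_store), open(d_store_dock)}

== RESULT ==
["at(dock)", "key_at(k2,store)", "locked(d_office_store)", "open(d_store_dock)"]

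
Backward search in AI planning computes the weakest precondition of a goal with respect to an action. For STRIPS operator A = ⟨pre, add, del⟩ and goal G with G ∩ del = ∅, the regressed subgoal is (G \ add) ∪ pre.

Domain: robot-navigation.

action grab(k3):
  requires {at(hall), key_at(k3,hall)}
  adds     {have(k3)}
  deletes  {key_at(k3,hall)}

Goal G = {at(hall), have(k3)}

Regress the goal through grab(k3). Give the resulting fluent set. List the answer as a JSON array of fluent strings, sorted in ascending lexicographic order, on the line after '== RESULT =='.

Compute (G \ add) ∪ pre:
  G ∩ del = {}  (empty — regression defined)
  G \ add = {at(hall), have(k3)} \ {have(k3)} = {at(hall)}
  ∪ pre   = {at(hall)} ∪ {at(hall), key_at(k3,hall)}
          = {at(hall), key_at(k3,hall)}

== RESULT ==
["at(hall)", "key_at(k3,hall)"]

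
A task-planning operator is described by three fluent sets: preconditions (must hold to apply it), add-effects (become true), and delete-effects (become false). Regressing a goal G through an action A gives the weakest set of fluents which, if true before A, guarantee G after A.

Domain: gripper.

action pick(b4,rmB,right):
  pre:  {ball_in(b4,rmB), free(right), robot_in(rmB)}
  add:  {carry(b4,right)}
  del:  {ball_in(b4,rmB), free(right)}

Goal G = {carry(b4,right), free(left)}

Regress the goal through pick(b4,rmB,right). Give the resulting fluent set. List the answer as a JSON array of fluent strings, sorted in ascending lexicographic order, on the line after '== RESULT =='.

Regress:
  G ∩ del = {}  (empty — regression defined)
  G \ add = {carry(b4,right), free(left)} \ {carry(b4,right)} = {free(left)}
  ∪ pre   = {free(left)} ∪ {ball_in(b4,rmB), free(right), robot_in(rmB)}
          = {ball_in(b4,rmB), free(left), free(right), robot_in(rmB)}

== RESULT ==
["ball_in(b4,rmB)", "free(left)", "free(right)", "robot_in(rmB)"]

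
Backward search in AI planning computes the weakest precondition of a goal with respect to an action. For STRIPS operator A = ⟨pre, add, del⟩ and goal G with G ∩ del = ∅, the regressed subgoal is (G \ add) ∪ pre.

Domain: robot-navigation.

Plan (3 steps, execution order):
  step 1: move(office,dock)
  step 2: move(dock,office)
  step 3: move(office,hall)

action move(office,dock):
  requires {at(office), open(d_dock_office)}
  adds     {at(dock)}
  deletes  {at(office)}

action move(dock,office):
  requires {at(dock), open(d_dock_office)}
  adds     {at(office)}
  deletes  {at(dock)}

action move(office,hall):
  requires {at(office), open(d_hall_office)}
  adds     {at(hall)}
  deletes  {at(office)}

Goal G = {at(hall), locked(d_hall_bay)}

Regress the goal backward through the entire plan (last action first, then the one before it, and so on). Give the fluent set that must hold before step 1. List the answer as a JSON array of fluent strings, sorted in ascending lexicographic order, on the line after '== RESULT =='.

Regress step by step:
  through step 3 (move(office,hall)): drop {at(hall)}, keep {locked(d_hall_bay)}, require {at(office), open(d_hall_office)}
    → {at(office), locked(d_hall_bay), open(d_hall_office)}
  through step 2 (move(dock,office)): drop {at(office)}, keep {locked(d_hall_bay), open(d_hall_office)}, require {at(dock), open(d_dock_office)}
    → {at(dock), locked(d_hall_bay), open(d_dock_office), open(d_hall_office)}
  through step 1 (move(office,dock)): drop {at(dock)}, keep {locked(d_hall_bay), open(d_dock_office), open(d_hall_office)}, require {at(office), open(d_dock_office)}
    → {at(office), locked(d_hall_bay), open(d_dock_office), open(d_hall_office)}

== RESULT ==
["at(office)", "locked(d_hall_bay)", "open(d_dock_office)", "open(d_hall_office)"]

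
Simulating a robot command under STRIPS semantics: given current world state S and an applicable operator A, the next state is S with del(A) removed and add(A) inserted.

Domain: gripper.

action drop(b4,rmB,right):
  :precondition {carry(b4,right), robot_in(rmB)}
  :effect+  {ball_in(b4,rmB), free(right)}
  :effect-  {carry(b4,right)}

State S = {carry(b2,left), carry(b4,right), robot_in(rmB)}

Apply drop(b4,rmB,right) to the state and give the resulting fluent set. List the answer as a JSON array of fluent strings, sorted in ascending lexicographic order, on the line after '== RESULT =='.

Progress:
  pre ⊆ S: {carry(b4,right), robot_in(rmB)} ⊆ S  — applicable
  S \ del = {carry(b2,left), robot_in(rmB)}
  ∪ add   = {ball_in(b4,rmB), carry(b2,left), free(right), robot_in(rmB)}

== RESULT ==
["ball_in(b4,rmB)", "carry(b2,left)", "free(right)", "robot_in(rmB)"]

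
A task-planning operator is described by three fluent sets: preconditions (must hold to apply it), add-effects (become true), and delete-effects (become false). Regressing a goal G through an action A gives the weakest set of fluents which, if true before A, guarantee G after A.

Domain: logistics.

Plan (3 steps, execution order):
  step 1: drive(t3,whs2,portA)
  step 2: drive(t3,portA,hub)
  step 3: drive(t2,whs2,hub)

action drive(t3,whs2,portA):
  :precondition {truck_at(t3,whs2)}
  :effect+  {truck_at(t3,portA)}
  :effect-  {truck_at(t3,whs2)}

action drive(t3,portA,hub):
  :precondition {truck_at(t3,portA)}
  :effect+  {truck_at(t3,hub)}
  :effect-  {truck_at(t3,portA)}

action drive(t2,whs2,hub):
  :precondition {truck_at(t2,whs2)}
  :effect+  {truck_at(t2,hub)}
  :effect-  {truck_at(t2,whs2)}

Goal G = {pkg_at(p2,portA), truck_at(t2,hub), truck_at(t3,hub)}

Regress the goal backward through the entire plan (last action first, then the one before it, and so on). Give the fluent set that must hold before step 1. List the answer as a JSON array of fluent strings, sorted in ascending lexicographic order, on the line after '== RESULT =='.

Work backward from the goal:
  through step 3 (drive(t2,whs2,hub)): drop {truck_at(t2,hub)}, keep {pkg_at(p2,portA), truck_at(t3,hub)}, require {truck_at(t2,whs2)}
    → {pkg_at(p2,portA), truck_at(t2,whs2), truck_at(t3,hub)}
  through step 2 (drive(t3,portA,hub)): drop {truck_at(t3,hub)}, keep {pkg_at(p2,portA), truck_at(t2,whs2)}, require {truck_at(t3,portA)}
    → {pkg_at(p2,portA), truck_at(t2,whs2), truck_at(t3,portA)}
  through step 1 (drive(t3,whs2,portA)): drop {truck_at(t3,portA)}, keep {pkg_at(p2,portA), truck_at(t2,whs2)}, require {truck_at(t3,whs2)}
    → {pkg_at(p2,portA), truck_at(t2,whs2), truck_at(t3,whs2)}

== RESULT ==
["pkg_at(p2,portA)", "truck_at(t2,whs2)", "truck_at(t3,whs2)"]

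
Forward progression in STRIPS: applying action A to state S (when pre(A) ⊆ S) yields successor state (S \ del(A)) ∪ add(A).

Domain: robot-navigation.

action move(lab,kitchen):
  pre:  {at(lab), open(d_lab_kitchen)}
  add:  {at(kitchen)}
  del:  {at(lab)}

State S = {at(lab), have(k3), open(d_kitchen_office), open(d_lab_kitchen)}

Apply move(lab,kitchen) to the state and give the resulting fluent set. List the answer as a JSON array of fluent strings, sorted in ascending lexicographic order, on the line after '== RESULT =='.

Compute (S \ del) ∪ add:
  pre ⊆ S: {at(lab), open(d_lab_kitchen)} ⊆ S  — applicable
  S \ del = {have(k3), open(d_kitchen_office), open(d_lab_kitchen)}
  ∪ add   = {at(kitchen), have(k3), open(d_kitchen_office), open(d_lab_kitchen)}

== RESULT ==
["at(kitchen)", "have(k3)", "open(d_kitchen_office)", "open(d_lab_kitchen)"]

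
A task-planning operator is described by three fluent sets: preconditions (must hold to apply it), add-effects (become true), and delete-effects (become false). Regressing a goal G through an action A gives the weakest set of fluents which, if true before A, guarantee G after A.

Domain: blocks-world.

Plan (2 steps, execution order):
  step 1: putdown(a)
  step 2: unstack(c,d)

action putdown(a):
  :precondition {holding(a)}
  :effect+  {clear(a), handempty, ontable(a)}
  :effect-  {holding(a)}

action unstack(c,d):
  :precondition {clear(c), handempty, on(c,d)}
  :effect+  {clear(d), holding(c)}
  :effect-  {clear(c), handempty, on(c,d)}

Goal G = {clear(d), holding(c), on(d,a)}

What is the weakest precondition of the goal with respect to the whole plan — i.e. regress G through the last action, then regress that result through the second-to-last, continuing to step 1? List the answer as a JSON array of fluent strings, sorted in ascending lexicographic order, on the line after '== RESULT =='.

Regress step by step:
  through step 2 (unstack(c,d)): drop {clear(d), holding(c)}, keep {on(d,a)}, require {clear(c), handempty, on(c,d)}
    → {clear(c), handempty, on(c,d), on(d,a)}
  through step 1 (putdown(a)): drop {handempty}, keep {clear(c), on(c,d), on(d,a)}, require {holding(a)}
    → {clear(c), holding(a), on(c,d), on(d,a)}

== RESULT ==
["clear(c)", "holding(a)", "on(c,d)", "on(d,a)"]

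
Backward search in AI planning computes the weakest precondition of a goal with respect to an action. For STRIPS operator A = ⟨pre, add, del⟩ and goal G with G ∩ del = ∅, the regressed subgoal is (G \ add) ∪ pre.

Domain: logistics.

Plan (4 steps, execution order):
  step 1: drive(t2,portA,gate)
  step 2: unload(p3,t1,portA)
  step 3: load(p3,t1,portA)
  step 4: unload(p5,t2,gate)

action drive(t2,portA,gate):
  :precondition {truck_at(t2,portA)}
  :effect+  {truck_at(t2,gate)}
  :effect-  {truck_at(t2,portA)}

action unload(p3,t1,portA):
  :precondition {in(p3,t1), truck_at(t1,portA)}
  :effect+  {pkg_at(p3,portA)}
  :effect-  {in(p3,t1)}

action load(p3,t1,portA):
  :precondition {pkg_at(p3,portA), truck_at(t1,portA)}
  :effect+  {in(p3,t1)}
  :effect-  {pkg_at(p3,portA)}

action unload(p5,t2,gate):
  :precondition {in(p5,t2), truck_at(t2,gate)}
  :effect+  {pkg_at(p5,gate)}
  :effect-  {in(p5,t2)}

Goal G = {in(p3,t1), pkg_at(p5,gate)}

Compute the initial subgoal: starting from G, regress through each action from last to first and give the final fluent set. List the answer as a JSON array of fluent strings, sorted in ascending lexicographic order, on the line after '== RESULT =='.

Work backward from the goal:
  through step 4 (unload(p5,t2,gate)): drop {pkg_at(p5,gate)}, keep {in(p3,t1)}, require {in(p5,t2), truck_at(t2,gate)}
    → {in(p3,t1), in(p5,t2), truck_at(t2,gate)}
  through step 3 (load(p3,t1,portA)): drop {in(p3,t1)}, keep {in(p5,t2), truck_at(t2,gate)}, require {pkg_at(p3,portA), truck_at(t1,portA)}
    → {in(p5,t2), pkg_at(p3,portA), truck_at(t1,portA), truck_at(t2,gate)}
  through step 2 (unload(p3,t1,portA)): drop {pkg_at(p3,portA)}, keep {in(p5,t2), truck_at(t1,portA), truck_at(t2,gate)}, require {in(p3,t1), truck_at(t1,portA)}
    → {in(p3,t1), in(p5,t2), truck_at(t1,portA), truck_at(t2,gate)}
  through step 1 (drive(t2,portA,gate)): drop {truck_at(t2,gate)}, keep {in(p3,t1), in(p5,t2), truck_at(t1,portA)}, require {truck_at(t2,portA)}
    → {in(p3,t1), in(p5,t2), truck_at(t1,portA), truck_at(t2,portA)}

== RESULT ==
["in(p3,t1)", "in(p5,t2)", "truck_at(t1,portA)", "truck_at(t2,portA)"]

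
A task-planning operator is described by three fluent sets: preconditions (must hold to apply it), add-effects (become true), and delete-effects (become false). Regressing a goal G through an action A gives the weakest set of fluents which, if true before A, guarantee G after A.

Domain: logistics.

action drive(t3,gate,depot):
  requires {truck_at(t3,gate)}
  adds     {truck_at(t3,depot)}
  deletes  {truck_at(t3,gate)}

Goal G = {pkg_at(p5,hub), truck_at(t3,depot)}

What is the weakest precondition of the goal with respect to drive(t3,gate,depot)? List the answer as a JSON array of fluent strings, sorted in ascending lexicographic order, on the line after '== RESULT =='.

Compute (G \ add) ∪ pre:
  G ∩ del = {}  (empty — regression defined)
  G \ add = {pkg_at(p5,hub), truck_at(t3,depot)} \ {truck_at(t3,depot)} = {pkg_at(p5,hub)}
  ∪ pre   = {pkg_at(p5,hub)} ∪ {truck_at(t3,gate)}
          = {pkg_at(p5,hub), truck_at(t3,gate)}

== RESULT ==
["pkg_at(p5,hub)", "truck_at(t3,gate)"]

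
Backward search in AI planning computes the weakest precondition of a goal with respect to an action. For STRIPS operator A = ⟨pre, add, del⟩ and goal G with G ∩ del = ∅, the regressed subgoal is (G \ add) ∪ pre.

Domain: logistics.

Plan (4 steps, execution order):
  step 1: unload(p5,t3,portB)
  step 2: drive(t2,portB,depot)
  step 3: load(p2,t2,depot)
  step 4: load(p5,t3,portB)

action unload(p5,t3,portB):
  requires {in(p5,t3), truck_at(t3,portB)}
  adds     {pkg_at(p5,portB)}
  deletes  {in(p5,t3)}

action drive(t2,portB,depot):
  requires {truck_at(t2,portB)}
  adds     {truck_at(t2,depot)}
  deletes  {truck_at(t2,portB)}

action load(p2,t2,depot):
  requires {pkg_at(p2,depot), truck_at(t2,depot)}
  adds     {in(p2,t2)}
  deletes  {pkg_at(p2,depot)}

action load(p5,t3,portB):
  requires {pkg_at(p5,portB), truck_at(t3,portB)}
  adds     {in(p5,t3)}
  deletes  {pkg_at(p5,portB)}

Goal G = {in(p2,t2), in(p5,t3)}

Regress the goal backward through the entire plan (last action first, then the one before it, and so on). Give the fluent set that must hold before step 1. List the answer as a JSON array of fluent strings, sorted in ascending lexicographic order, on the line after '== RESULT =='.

Regress step by step:
  through step 4 (load(p5,t3,portB)): drop {in(p5,t3)}, keep {in(p2,t2)}, require {pkg_at(p5,portB), truck_at(t3,portB)}
    → {in(p2,t2), pkg_at(p5,portB), truck_at(t3,portB)}
  through step 3 (load(p2,t2,depot)): drop {in(p2,t2)}, keep {pkg_at(p5,portB), truck_at(t3,portB)}, require {pkg_at(p2,depot), truck_at(t2,depot)}
    → {pkg_at(p2,depot), pkg_at(p5,portB), truck_at(t2,depot), truck_at(t3,portB)}
  through step 2 (drive(t2,portB,depot)): drop {truck_at(t2,depot)}, keep {pkg_at(p2,depot), pkg_at(p5,portB), truck_at(t3,portB)}, require {truck_at(t2,portB)}
    → {pkg_at(p2,depot), pkg_at(p5,portB), truck_at(t2,portB), truck_at(t3,portB)}
  through step 1 (unload(p5,t3,portB)): drop {pkg_at(p5,portB)}, keep {pkg_at(p2,depot), truck_at(t2,portB), truck_at(t3,portB)}, require {in(p5,t3), truck_at(t3,portB)}
    → {in(p5,t3), pkg_at(p2,depot), truck_at(t2,portB), truck_at(t3,portB)}

== RESULT ==
["in(p5,t3)", "pkg_at(p2,depot)", "truck_at(t2,portB)", "truck_at(t3,portB)"]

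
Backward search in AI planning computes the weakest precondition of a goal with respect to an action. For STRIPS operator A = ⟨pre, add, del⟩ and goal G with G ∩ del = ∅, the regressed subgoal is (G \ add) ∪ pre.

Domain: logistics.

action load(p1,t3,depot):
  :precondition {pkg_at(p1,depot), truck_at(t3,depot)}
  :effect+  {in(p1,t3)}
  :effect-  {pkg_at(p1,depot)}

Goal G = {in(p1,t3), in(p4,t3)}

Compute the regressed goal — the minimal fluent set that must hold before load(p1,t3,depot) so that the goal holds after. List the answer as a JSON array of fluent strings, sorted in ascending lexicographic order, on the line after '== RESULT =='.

Regress:
  G ∩ del = {}  (empty — regression defined)
  G \ add = {in(p1,t3), in(p4,t3)} \ {in(p1,t3)} = {in(p4,t3)}
  ∪ pre   = {in(p4,t3)} ∪ {pkg_at(p1,depot), truck_at(t3,depot)}
          = {in(p4,t3), pkg_at(p1,depot), truck_at(t3,depot)}

== RESULT ==
["in(p4,t3)", "pkg_at(p1,depot)", "truck_at(t3,depot)"]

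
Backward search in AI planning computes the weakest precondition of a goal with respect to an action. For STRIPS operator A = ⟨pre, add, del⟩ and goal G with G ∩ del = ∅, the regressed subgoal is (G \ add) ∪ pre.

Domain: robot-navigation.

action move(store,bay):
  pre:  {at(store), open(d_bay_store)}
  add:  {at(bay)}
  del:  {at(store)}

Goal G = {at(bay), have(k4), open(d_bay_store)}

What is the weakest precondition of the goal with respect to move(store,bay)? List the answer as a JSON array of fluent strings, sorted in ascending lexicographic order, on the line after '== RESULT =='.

Compute (G \ add) ∪ pre:
  G ∩ del = {}  (empty — regression defined)
  G \ add = {at(bay), have(k4), open(d_bay_store)} \ {at(bay)} = {have(k4), open(d_bay_store)}
  ∪ pre   = {have(k4), open(d_bay_store)} ∪ {at(store), open(d_bay_store)}
          = {at(store), have(k4), open(d_bay_store)}

== RESULT ==
["at(store)", "have(k4)", "open(d_bay_store)"]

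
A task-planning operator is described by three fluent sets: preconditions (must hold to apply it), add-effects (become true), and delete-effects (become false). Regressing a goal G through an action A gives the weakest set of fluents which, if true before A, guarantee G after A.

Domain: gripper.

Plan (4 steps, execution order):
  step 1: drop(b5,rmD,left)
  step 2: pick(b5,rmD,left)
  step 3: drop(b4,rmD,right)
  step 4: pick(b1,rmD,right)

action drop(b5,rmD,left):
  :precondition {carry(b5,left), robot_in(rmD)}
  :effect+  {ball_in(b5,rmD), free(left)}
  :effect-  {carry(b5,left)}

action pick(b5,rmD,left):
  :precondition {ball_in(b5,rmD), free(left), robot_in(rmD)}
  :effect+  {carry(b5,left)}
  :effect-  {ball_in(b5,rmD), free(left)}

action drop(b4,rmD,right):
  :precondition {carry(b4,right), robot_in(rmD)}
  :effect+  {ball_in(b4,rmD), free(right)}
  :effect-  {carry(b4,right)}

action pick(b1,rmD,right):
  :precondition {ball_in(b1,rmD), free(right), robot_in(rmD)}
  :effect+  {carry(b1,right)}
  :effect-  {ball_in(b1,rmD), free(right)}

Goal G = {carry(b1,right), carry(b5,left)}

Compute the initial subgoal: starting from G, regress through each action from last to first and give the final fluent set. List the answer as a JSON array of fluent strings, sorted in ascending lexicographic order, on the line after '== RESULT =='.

Regress step by step:
  through step 4 (pick(b1,rmD,right)): drop {carry(b1,right)}, keep {carry(b5,left)}, require {ball_in(b1,rmD), free(right), robot_in(rmD)}
    → {ball_in(b1,rmD), carry(b5,left), free(right), robot_in(rmD)}
  through step 3 (drop(b4,rmD,right)): drop {free(right)}, keep {ball_in(b1,rmD), carry(b5,left), robot_in(rmD)}, require {carry(b4,right), robot_in(rmD)}
    → {ball_in(b1,rmD), carry(b4,right), carry(b5,left), robot_in(rmD)}
  through step 2 (pick(b5,rmD,left)): drop {carry(b5,left)}, keep {ball_in(b1,rmD), carry(b4,right), robot_in(rmD)}, require {ball_in(b5,rmD), free(left), robot_in(rmD)}
    → {ball_in(b1,rmD), ball_in(b5,rmD), carry(b4,right), free(left), robot_in(rmD)}
  through step 1 (drop(b5,rmD,left)): drop {ball_in(b5,rmD), free(left)}, keep {ball_in(b1,rmD), carry(b4,right), robot_in(rmD)}, require {carry(b5,left), robot_in(rmD)}
    → {ball_in(b1,rmD), carry(b4,right), carry(b5,left), robot_in(rmD)}

== RESULT ==
["ball_in(b1,rmD)", "carry(b4,right)", "carry(b5,left)", "robot_in(rmD)"]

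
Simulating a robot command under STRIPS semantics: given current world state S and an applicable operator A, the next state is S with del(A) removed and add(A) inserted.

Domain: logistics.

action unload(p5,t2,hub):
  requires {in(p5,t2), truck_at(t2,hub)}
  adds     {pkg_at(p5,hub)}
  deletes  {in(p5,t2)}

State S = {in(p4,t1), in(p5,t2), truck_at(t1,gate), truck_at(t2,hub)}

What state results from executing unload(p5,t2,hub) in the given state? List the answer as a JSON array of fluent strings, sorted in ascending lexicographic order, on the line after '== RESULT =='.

Progress:
  pre ⊆ S: {in(p5,t2), truck_at(t2,hub)} ⊆ S  — applicable
  S \ del = {in(p4,t1), truck_at(t1,gate), truck_at(t2,hub)}
  ∪ add   = {in(p4,t1), pkg_at(p5,hub), truck_at(t1,gate), truck_at(t2,hub)}

== RESULT ==
["in(p4,t1)", "pkg_at(p5,hub)", "truck_at(t1,gate)", "truck_at(t2,hub)"]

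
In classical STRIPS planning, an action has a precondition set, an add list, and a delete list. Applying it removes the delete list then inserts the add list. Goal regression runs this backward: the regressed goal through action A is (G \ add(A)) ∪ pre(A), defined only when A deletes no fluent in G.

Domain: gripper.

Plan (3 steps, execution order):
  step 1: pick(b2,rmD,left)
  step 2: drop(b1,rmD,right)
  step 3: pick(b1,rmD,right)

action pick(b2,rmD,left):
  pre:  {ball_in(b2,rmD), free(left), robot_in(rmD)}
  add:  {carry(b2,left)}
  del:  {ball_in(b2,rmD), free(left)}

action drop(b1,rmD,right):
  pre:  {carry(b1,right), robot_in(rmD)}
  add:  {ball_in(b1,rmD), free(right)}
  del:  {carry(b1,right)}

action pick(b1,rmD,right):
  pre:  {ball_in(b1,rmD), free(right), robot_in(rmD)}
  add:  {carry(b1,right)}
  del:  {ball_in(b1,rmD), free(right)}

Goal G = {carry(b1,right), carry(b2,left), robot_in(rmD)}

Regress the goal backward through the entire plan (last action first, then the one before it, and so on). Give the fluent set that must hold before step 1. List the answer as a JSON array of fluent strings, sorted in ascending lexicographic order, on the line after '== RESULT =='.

Regress step by step:
  through step 3 (pick(b1,rmD,right)): drop {carry(b1,right)}, keep {carry(b2,left), robot_in(rmD)}, require {ball_in(b1,rmD), free(right), robot_in(rmD)}
    → {ball_in(b1,rmD), carry(b2,left), free(right), robot_in(rmD)}
  through step 2 (drop(b1,rmD,right)): drop {ball_in(b1,rmD), free(right)}, keep {carry(b2,left), robot_in(rmD)}, require {carry(b1,right), robot_in(rmD)}
    → {carry(b1,right), carry(b2,left), robot_in(rmD)}
  through step 1 (pick(b2,rmD,left)): drop {carry(b2,left)}, keep {carry(b1,right), robot_in(rmD)}, require {ball_in(b2,rmD), free(left), robot_in(rmD)}
    → {ball_in(b2,rmD), carry(b1,right), free(left), robot_in(rmD)}

== RESULT ==
["ball_in(b2,rmD)", "carry(b1,right)", "free(left)", "robot_in(rmD)"]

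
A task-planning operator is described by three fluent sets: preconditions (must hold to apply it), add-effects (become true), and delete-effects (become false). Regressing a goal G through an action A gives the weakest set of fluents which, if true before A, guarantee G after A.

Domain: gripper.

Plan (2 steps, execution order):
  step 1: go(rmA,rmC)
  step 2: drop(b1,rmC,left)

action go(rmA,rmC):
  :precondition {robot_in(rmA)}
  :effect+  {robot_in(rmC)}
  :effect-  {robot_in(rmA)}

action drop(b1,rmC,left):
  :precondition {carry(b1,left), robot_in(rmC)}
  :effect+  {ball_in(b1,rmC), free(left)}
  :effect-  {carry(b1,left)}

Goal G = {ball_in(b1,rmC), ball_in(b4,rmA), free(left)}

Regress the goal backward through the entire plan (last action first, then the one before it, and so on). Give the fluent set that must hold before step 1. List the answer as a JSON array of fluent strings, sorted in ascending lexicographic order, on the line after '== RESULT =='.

Regress step by step:
  through step 2 (drop(b1,rmC,left)): drop {ball_in(b1,rmC), free(left)}, keep {ball_in(b4,rmA)}, require {carry(b1,left), robot_in(rmC)}
    → {ball_in(b4,rmA), carry(b1,left), robot_in(rmC)}
  through step 1 (go(rmA,rmC)): drop {robot_in(rmC)}, keep {ball_in(b4,rmA), carry(b1,left)}, require {robot_in(rmA)}
    → {ball_in(b4,rmA), carry(b1,left), robot_in(rmA)}

== RESULT ==
["ball_in(b4,rmA)", "carry(b1,left)", "robot_in(rmA)"]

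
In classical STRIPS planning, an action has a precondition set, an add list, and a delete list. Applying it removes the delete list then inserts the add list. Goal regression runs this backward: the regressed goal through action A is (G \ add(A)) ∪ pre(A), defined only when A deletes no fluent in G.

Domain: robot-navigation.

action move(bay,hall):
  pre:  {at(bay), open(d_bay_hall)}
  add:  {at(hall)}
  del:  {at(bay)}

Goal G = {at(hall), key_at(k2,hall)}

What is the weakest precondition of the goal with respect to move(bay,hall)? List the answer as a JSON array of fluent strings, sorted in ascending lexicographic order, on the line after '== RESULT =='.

Compute (G \ add) ∪ pre:
  G ∩ del = {}  (empty — regression defined)
  G \ add = {at(hall), key_at(k2,hall)} \ {at(hall)} = {key_at(k2,hall)}
  ∪ pre   = {key_at(k2,hall)} ∪ {at(bay), open(d_bay_hall)}
          = {at(bay), key_at(k2,hall), open(d_bay_hall)}

== RESULT ==
["at(bay)", "key_at(k2,hall)", "open(d_bay_hall)"]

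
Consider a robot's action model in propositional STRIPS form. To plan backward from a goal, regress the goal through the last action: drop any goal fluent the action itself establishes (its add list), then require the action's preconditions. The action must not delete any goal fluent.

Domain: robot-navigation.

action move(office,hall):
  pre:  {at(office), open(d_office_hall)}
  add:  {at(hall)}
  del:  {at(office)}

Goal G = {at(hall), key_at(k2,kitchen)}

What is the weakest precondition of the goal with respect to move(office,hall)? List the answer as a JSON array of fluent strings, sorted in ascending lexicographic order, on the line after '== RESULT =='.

Regress:
  G ∩ del = {}  (empty — regression defined)
  G \ add = {at(hall), key_at(k2,kitchen)} \ {at(hall)} = {key_at(k2,kitchen)}
  ∪ pre   = {key_at(k2,kitchen)} ∪ {at(office), open(d_office_hall)}
          = {at(office), key_at(k2,kitchen), open(d_office_hall)}

== RESULT ==
["at(office)", "key_at(k2,kitchen)", "open(d_office_hall)"]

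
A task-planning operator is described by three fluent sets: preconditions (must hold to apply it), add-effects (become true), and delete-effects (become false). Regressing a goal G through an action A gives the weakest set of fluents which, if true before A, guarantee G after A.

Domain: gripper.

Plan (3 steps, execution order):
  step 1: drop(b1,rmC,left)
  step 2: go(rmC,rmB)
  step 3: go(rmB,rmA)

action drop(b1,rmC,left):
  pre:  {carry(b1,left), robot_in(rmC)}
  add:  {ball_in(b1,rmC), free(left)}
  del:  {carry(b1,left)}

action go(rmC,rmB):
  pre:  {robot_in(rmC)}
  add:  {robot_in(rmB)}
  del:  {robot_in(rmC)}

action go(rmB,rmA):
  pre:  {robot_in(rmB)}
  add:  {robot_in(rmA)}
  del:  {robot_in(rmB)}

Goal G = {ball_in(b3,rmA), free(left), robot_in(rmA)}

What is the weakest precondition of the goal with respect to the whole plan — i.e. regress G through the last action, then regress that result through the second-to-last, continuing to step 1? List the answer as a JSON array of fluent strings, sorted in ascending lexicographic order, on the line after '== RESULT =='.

Regress step by step:
  through step 3 (go(rmB,rmA)): drop {robot_in(rmA)}, keep {ball_in(b3,rmA), free(left)}, require {robot_in(rmB)}
    → {ball_in(b3,rmA), free(left), robot_in(rmB)}
  through step 2 (go(rmC,rmB)): drop {robot_in(rmB)}, keep {ball_in(b3,rmA), free(left)}, require {robot_in(rmC)}
    → {ball_in(b3,rmA), free(left), robot_in(rmC)}
  through step 1 (drop(b1,rmC,left)): drop {free(left)}, keep {ball_in(b3,rmA), robot_in(rmC)}, require {carry(b1,left), robot_in(rmC)}
    → {ball_in(b3,rmA), carry(b1,left), robot_in(rmC)}

== RESULT ==
["ball_in(b3,rmA)", "carry(b1,left)", "robot_in(rmC)"]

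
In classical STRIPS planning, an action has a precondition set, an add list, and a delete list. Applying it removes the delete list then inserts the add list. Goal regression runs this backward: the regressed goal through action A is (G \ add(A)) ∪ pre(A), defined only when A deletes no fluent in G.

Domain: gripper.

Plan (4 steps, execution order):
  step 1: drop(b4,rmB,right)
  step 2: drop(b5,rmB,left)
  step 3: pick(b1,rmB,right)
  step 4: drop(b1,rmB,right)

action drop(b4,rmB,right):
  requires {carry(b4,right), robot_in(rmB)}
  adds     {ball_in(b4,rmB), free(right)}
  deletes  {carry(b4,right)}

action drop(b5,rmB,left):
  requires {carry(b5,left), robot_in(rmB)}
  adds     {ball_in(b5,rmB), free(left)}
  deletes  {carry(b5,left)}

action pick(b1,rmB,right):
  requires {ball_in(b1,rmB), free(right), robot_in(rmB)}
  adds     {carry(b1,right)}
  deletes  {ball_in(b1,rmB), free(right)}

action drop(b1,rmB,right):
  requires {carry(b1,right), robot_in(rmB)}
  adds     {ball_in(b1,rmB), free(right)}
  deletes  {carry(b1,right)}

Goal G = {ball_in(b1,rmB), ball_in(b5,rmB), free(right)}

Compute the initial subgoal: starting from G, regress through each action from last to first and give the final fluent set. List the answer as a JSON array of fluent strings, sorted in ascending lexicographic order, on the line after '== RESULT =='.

Regress step by step:
  through step 4 (drop(b1,rmB,right)): drop {ball_in(b1,rmB), free(right)}, keep {ball_in(b5,rmB)}, require {carry(b1,right), robot_in(rmB)}
    → {ball_in(b5,rmB), carry(b1,right), robot_in(rmB)}
  through step 3 (pick(b1,rmB,right)): drop {carry(b1,right)}, keep {ball_in(b5,rmB), robot_in(rmB)}, require {ball_in(b1,rmB), free(right), robot_in(rmB)}
    → {ball_in(b1,rmB), ball_in(b5,rmB), free(right), robot_in(rmB)}
  through step 2 (drop(b5,rmB,left)): drop {ball_in(b5,rmB)}, keep {ball_in(b1,rmB), free(right), robot_in(rmB)}, require {carry(b5,left), robot_in(rmB)}
    → {ball_in(b1,rmB), carry(b5,left), free(right), robot_in(rmB)}
  through step 1 (drop(b4,rmB,right)): drop {free(right)}, keep {ball_in(b1,rmB), carry(b5,left), robot_in(rmB)}, require {carry(b4,right), robot_in(rmB)}
    → {ball_in(b1,rmB), carry(b4,right), carry(b5,left), robot_in(rmB)}

== RESULT ==
["ball_in(b1,rmB)", "carry(b4,right)", "carry(b5,left)", "robot_in(rmB)"]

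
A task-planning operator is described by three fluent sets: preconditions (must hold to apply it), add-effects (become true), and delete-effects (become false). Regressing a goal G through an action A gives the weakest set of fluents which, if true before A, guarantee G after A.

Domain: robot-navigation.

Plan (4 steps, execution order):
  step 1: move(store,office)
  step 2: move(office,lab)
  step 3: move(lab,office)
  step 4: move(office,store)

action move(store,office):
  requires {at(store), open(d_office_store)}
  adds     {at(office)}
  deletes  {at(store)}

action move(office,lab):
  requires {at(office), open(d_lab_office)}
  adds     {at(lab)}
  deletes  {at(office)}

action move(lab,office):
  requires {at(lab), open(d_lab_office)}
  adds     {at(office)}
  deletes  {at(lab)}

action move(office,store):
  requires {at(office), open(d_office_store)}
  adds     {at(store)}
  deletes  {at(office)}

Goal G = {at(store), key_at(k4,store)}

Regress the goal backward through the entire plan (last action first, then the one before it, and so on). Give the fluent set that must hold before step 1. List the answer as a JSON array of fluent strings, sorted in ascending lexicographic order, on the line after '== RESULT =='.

Work backward from the goal:
  through step 4 (move(office,store)): drop {at(store)}, keep {key_at(k4,store)}, require {at(office), open(d_office_store)}
    → {at(office), key_at(k4,store), open(d_office_store)}
  through step 3 (move(lab,office)): drop {at(office)}, keep {key_at(k4,store), open(d_office_store)}, require {at(lab), open(d_lab_office)}
    → {at(lab), key_at(k4,store), open(d_lab_office), open(d_office_store)}
  through step 2 (move(office,lab)): drop {at(lab)}, keep {key_at(k4,store), open(d_lab_office), open(d_office_store)}, require {at(office), open(d_lab_office)}
    → {at(office), key_at(k4,store), open(d_lab_office), open(d_office_store)}
  through step 1 (move(store,office)): drop {at(office)}, keep {key_at(k4,store), open(d_lab_office), open(d_office_store)}, require {at(store), open(d_office_store)}
    → {at(store), key_at(k4,store), open(d_lab_office), open(d_office_store)}

== RESULT ==
["at(store)", "key_at(k4,store)", "open(d_lab_office)", "open(d_office_store)"]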